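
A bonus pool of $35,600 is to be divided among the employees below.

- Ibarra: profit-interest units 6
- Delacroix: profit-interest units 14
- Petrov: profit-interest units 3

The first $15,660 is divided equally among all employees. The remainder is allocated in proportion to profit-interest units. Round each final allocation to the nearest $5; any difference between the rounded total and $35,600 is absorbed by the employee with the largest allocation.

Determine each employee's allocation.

First tranche $15,660 split equally: $5,220 each.
Remainder $19,940 by profit-interest units (total 23): Ibarra 5,201.74 → $5,200; Delacroix 12,137.39 → $12,135; Petrov 2,600.87 → $2,600.
Rounding difference +$5 on remainder applied to Delacroix.
Totals: Ibarra $5,220 + $5,200 = $10,420; Delacroix $5,220 + $12,140 = $17,360; Petrov $5,220 + $2,600 = $7,820.

Ibarra: $10,420; Delacroix: $17,360; Petrov: $7,820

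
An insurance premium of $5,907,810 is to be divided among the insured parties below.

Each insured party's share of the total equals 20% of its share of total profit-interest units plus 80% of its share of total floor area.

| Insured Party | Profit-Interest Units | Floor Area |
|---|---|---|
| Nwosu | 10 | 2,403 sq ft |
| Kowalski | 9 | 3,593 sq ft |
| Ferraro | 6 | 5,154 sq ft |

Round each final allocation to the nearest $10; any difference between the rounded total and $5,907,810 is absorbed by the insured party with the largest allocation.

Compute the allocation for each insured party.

Profit-interest units total 25; floor area total 11,150.
Blended shares (20% profit-interest units + 80% floor area): Nwosu 0.2524; Kowalski 0.3298; Ferraro 0.4178.
Unrounded shares: Nwosu 1,491,205.42; Kowalski 1,948,358.65; Ferraro 2,468,245.93.
At nearest $10: Nwosu $1,491,210; Kowalski $1,948,360; Ferraro $2,468,250. Sum = $5,907,820.
Difference $5,907,810 − $5,907,820 = −$10 applied to largest allocation (Ferraro): Ferraro becomes $2,468,240.

Nwosu: $1,491,210 · Kowalski: $1,948,360 · Ferraro: $2,468,240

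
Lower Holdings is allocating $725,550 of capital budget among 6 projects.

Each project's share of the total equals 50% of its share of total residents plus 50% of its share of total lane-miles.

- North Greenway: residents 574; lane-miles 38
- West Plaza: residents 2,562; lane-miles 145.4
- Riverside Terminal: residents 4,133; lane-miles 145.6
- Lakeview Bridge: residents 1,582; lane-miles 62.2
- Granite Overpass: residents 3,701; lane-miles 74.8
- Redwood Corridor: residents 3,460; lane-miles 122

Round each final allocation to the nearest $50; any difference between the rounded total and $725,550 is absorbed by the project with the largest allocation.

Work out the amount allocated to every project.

Totals — residents 16,012, lane-miles 588.
Blended shares (50% residents + 50% lane-miles): North Greenway 0.0502; West Plaza 0.2036; Riverside Terminal 0.2529; Lakeview Bridge 0.1023; Granite Overpass 0.1792; Redwood Corridor 0.2118.
Unrounded shares: North Greenway 36,449.44; West Plaza 147,752.42; Riverside Terminal 183,469.09; Lakeview Bridge 74,217.67; Granite Overpass 130,000.43; Redwood Corridor 153,660.94.
Rounded to nearest $50: North Greenway $36,450; West Plaza $147,750; Riverside Terminal $183,450; Lakeview Bridge $74,200; Granite Overpass $130,000; Redwood Corridor $153,650. Sum = $725,500.
Difference $725,550 − $725,500 = +$50 applied to largest allocation (Riverside Terminal): Riverside Terminal becomes $183,500.

North Greenway: $36,450; West Plaza: $147,750; Riverside Terminal: $183,500; Lakeview Bridge: $74,200; Granite Overpass: $130,000; Redwood Corridor: $153,650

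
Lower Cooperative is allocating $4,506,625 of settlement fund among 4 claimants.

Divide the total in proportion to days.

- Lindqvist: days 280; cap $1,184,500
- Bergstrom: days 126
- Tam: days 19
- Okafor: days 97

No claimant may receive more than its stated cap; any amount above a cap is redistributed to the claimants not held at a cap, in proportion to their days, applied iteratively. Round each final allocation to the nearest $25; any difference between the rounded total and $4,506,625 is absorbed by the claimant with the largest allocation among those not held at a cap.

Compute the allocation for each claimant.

Lindqvist: $1,184,500; Bergstrom: $1,729,700; Tam: $260,825; Okafor: $1,331,600

Sum of days: 522.
Pro-rata shares before constraints: Lindqvist 2,417,346.74; Bergstrom 1,087,806.03; Tam 164,034.24; Okafor 837,437.98.
Held at cap: Lindqvist ($1,184,500); balance $3,322,125 reallocated over remaining days 242.
Shares after redistribution: Bergstrom 1,729,701.45 → $1,729,700; Tam 260,828.00 → $260,825; Okafor 1,331,595.56 → $1,331,600.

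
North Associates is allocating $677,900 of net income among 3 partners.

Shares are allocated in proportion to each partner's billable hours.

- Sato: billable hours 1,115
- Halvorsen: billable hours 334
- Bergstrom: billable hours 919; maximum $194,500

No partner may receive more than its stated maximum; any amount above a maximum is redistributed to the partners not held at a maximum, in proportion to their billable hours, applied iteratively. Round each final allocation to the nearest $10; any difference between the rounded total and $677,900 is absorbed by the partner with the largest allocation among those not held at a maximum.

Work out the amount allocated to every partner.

Total billable hours = 2,368.
Proportional shares (ignoring caps): Sato 319,197.00; Halvorsen 95,615.96; Bergstrom 263,087.04.
Held at cap: Bergstrom ($194,500); residual $483,400 reallocated over remaining billable hours 1,449.
Shares after redistribution: Sato 371,974.47 → $371,970; Halvorsen 111,425.53 → $111,430.

Sato: $371,970 | Halvorsen: $111,430 | Bergstrom: $194,500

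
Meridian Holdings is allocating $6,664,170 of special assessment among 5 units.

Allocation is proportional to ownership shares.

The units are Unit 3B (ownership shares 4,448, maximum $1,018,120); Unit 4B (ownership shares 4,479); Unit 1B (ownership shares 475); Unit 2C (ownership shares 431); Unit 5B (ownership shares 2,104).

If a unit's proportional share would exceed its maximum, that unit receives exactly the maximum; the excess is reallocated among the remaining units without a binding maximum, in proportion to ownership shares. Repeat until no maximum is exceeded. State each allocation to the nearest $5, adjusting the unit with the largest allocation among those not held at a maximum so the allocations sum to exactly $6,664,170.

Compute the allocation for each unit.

Unit 3B: $1,018,120 | Unit 4B: $3,376,775 | Unit 1B: $358,110 | Unit 2C: $324,935 | Unit 5B: $1,586,230

Total ownership shares = 11,937.
Proportional shares (ignoring caps): Unit 3B 2,483,222.60; Unit 4B 2,500,529.23; Unit 1B 265,182.27; Unit 2C 240,618.02; Unit 5B 1,174,617.88.
Capped: Unit 3B ($1,018,120); residual $5,646,050 reallocated over remaining ownership shares 7,489.
Shares after redistribution: Unit 4B 3,376,773.66 → $3,376,775; Unit 1B 358,108.39 → $358,110; Unit 2C 324,936.25 → $324,935; Unit 5B 1,586,231.70 → $1,586,230.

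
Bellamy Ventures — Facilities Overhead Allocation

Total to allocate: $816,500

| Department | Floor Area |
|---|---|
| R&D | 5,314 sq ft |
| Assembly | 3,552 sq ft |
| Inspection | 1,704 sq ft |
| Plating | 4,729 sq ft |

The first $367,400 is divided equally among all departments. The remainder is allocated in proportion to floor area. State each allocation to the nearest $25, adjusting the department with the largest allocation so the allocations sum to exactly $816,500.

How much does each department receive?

First tranche $367,400 split equally: $91,850 each.
Remainder $449,100 by floor area (total 15,299): R&D 155,991.72 → $156,000; Assembly 104,268.46 → $104,275; Inspection 50,020.68 → $50,025; Plating 138,819.13 → $138,825.
Rounding difference −$25 on remainder applied to R&D.
Totals: R&D $91,850 + $155,975 = $247,825; Assembly $91,850 + $104,275 = $196,125; Inspection $91,850 + $50,025 = $141,875; Plating $91,850 + $138,825 = $230,675.

R&D: $247,825 · Assembly: $196,125 · Inspection: $141,875 · Plating: $230,675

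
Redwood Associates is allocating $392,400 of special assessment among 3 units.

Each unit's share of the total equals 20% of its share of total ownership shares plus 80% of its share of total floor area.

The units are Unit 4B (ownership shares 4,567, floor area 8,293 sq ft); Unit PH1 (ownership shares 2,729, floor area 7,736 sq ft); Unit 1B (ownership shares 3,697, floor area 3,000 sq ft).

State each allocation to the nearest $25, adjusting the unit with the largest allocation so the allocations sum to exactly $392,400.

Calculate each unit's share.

Totals — ownership shares 10,993, floor area 19,029.
Blended shares (20% ownership shares + 80% floor area): Unit 4B 0.4317; Unit PH1 0.3749; Unit 1B 0.1934.
Proportional shares: Unit 4B 169,413.22; Unit PH1 147,102.79; Unit 1B 75,883.99.
Rounded to nearest $25: Unit 4B $169,425; Unit PH1 $147,100; Unit 1B $75,875. Sum = $392,400.
Rounded total matches; no reconciliation needed.

Unit 4B: $169,425 · Unit PH1: $147,100 · Unit 1B: $75,875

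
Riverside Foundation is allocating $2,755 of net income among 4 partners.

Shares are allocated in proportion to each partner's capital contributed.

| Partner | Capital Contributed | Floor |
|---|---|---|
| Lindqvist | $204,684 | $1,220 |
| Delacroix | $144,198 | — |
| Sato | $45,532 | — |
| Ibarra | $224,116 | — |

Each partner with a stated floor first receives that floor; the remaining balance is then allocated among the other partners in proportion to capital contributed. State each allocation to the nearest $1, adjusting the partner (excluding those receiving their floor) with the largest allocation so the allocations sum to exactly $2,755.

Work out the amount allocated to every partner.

Fund the minimums — Lindqvist $1,220. Remaining pool $1,535.
Remaining pool split over remaining capital contributed 413,846: Delacroix 534.85 → $535; Sato 168.88 → $169; Ibarra 831.27 → $831.

Lindqvist: $1,220 | Delacroix: $535 | Sato: $169 | Ibarra: $831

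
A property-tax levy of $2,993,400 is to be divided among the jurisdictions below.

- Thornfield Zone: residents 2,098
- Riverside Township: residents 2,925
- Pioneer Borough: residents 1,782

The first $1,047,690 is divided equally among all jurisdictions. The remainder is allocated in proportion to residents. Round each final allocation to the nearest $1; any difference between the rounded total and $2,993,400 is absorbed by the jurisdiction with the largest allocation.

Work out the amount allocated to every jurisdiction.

Thornfield Zone: $949,098 · Riverside Township: $1,185,556 · Pioneer Borough: $858,746

First tranche $1,047,690 split equally: $349,230 each.
Remainder $1,945,710 by residents (total 6,805): Thornfield Zone 599,867.68 → $599,868; Riverside Township 836,326.49 → $836,326; Pioneer Borough 509,515.83 → $509,516.
Totals: Thornfield Zone $349,230 + $599,868 = $949,098; Riverside Township $349,230 + $836,326 = $1,185,556; Pioneer Borough $349,230 + $509,516 = $858,746.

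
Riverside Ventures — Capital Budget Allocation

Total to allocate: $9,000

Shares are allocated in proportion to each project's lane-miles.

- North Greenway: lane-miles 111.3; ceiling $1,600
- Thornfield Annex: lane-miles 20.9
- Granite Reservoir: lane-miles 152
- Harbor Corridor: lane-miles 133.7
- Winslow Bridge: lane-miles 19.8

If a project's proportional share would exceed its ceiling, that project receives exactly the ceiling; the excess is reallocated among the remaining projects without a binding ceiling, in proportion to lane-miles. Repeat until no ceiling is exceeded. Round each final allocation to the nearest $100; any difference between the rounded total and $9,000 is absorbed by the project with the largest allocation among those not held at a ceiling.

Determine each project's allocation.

North Greenway: $1,600; Thornfield Annex: $500; Granite Reservoir: $3,500; Harbor Corridor: $3,000; Winslow Bridge: $400

Combined lane-miles = 437.7.
Unconstrained shares: North Greenway 2,288.55; Thornfield Annex 429.75; Granite Reservoir 3,125.43; Harbor Corridor 2,749.14; Winslow Bridge 407.13.
Capped: North Greenway ($1,600); remaining pool $7,400 reallocated over remaining lane-miles 326.4.
Redistributed shares: Thornfield Annex 473.84 → $500; Granite Reservoir 3,446.08 → $3,400; Harbor Corridor 3,031.19 → $3,000; Winslow Bridge 448.90 → $400.
Rounding difference +$100 applied to Granite Reservoir → $3,500.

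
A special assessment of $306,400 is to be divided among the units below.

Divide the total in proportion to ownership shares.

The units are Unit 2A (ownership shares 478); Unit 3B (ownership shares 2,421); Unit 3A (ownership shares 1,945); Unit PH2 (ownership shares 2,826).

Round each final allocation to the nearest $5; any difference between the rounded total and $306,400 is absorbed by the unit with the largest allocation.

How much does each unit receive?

Ownership shares total: 7,670.
Unrounded shares: Unit 2A 478/7,670 × $306,400 = 19,095.07; Unit 3B 2,421/7,670 × $306,400 = 96,713.74; Unit 3A 1,945/7,670 × $306,400 = 77,698.57; Unit PH2 2,826/7,670 × $306,400 = 112,892.62.
At nearest $5: Unit 2A $19,095; Unit 3B $96,715; Unit 3A $77,700; Unit PH2 $112,895. Sum = $306,405.
Difference $306,400 − $306,405 = −$5 applied to largest allocation (Unit PH2): Unit PH2 becomes $112,890.

Unit 2A: $19,095 · Unit 3B: $96,715 · Unit 3A: $77,700 · Unit PH2: $112,890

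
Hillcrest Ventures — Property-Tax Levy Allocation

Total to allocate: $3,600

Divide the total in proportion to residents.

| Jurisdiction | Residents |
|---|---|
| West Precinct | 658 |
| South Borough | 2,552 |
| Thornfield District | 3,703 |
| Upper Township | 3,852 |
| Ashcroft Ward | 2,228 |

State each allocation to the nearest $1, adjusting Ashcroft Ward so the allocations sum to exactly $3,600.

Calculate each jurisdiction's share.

Residents total: 12,993.
Raw shares: West Precinct 658/12,993 × $3,600 = 182.31; South Borough 2,552/12,993 × $3,600 = 707.09; Thornfield District 3,703/12,993 × $3,600 = 1,026.00; Upper Township 3,852/12,993 × $3,600 = 1,067.28; Ashcroft Ward 2,228/12,993 × $3,600 = 617.32.
At nearest $1: West Precinct $182; South Borough $707; Thornfield District $1,026; Upper Township $1,067; Ashcroft Ward $617. Sum = $3,599.
Difference $3,600 − $3,599 = +$1 applied to Ashcroft Ward: Ashcroft Ward becomes $618.

West Precinct: $182 · South Borough: $707 · Thornfield District: $1,026 · Upper Township: $1,067 · Ashcroft Ward: $618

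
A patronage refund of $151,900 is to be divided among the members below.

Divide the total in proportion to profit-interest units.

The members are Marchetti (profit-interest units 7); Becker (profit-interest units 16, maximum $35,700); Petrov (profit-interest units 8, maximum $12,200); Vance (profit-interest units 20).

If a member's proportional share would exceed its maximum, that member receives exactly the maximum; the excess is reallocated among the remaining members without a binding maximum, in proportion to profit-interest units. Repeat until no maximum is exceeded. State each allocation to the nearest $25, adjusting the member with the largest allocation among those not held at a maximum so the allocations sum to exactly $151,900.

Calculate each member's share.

Profit-interest units total: 51.
Proportional shares (ignoring caps): Marchetti 20,849.02; Becker 47,654.90; Petrov 23,827.45; Vance 59,568.63.
Capped: Becker ($35,700), Petrov ($12,200); residual $104,000 reallocated over remaining profit-interest units 27.
Redistributed shares: Marchetti 26,962.96 → $26,975; Vance 77,037.04 → $77,025.

Marchetti: $26,975 · Becker: $35,700 · Petrov: $12,200 · Vance: $77,025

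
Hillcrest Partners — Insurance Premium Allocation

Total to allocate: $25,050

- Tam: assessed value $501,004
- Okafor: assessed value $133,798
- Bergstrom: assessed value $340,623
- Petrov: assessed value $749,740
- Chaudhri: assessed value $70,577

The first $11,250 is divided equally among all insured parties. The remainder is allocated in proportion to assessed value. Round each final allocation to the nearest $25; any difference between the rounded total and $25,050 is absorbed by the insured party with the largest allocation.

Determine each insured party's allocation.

Tam: $6,100; Okafor: $3,275; Bergstrom: $4,875; Petrov: $8,000; Chaudhri: $2,800

First tranche $11,250 split equally: $2,250 each.
Remainder $13,800 by assessed value (total 1,795,742): Tam 3,850.14 → $3,850; Okafor 1,028.22 → $1,025; Bergstrom 2,617.64 → $2,625; Petrov 5,761.64 → $5,750; Chaudhri 542.37 → $550.
Totals: Tam $2,250 + $3,850 = $6,100; Okafor $2,250 + $1,025 = $3,275; Bergstrom $2,250 + $2,625 = $4,875; Petrov $2,250 + $5,750 = $8,000; Chaudhri $2,250 + $550 = $2,800.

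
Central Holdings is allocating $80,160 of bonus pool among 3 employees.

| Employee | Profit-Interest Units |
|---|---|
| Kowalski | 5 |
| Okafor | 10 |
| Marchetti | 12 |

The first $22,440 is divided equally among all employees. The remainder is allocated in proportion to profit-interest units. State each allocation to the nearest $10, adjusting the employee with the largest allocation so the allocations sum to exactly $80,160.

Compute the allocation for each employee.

Kowalski: $18,170; Okafor: $28,860; Marchetti: $33,130

$22,440 shared equally gives $7,480 per employee.
Remainder $57,720 by profit-interest units (total 27): Kowalski 10,688.89 → $10,690; Okafor 21,377.78 → $21,380; Marchetti 25,653.33 → $25,650.
Totals: Kowalski $7,480 + $10,690 = $18,170; Okafor $7,480 + $21,380 = $28,860; Marchetti $7,480 + $25,650 = $33,130.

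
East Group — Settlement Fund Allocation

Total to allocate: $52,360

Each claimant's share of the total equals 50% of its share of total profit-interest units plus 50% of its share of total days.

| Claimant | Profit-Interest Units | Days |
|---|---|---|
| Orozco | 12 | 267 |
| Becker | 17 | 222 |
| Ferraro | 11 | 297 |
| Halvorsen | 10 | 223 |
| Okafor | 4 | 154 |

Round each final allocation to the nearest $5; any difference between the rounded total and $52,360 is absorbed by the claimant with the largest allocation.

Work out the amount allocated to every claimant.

Totals — profit-interest units 54, days 1,163.
Blended shares (50% profit-interest units + 50% days): Orozco 0.2259; Becker 0.2529; Ferraro 0.2295; Halvorsen 0.1885; Okafor 0.1032.
Pro-rata amounts: Orozco 11,828.15; Becker 13,239.24; Ferraro 12,018.66; Halvorsen 9,868.04; Okafor 5,405.91.
At nearest $5: Orozco $11,830; Becker $13,240; Ferraro $12,020; Halvorsen $9,870; Okafor $5,405. Sum = $52,365.
Difference $52,360 − $52,365 = −$5 applied to largest allocation (Becker): Becker becomes $13,235.

Orozco: $11,830; Becker: $13,235; Ferraro: $12,020; Halvorsen: $9,870; Okafor: $5,405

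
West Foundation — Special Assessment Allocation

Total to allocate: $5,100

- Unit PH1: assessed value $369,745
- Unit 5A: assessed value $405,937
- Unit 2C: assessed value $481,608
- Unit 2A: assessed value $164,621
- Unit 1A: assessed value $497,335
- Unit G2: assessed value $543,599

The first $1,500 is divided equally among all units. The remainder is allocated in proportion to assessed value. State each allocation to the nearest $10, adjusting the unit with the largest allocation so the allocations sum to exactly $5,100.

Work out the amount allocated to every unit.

First tranche $1,500 split equally: $250 each.
Remainder $3,600 by assessed value (total 2,462,845): Unit PH1 540.47 → $540; Unit 5A 593.37 → $590; Unit 2C 703.98 → $700; Unit 2A 240.63 → $240; Unit 1A 726.97 → $730; Unit G2 794.59 → $790.
Rounding difference +$10 on remainder applied to Unit G2.
Totals: Unit PH1 $250 + $540 = $790; Unit 5A $250 + $590 = $840; Unit 2C $250 + $700 = $950; Unit 2A $250 + $240 = $490; Unit 1A $250 + $730 = $980; Unit G2 $250 + $800 = $1,050.

Unit PH1: $790 | Unit 5A: $840 | Unit 2C: $950 | Unit 2A: $490 | Unit 1A: $980 | Unit G2: $1,050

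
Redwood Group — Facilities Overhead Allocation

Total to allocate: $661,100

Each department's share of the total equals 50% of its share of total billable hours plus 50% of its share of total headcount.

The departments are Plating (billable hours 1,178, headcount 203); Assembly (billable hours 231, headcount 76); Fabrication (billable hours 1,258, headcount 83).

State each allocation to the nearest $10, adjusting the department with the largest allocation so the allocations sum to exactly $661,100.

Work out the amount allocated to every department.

Plating: $331,360 · Assembly: $98,030 · Fabrication: $231,710

Billable hours total 2,667; headcount total 362.
Composite weights (50% billable hours + 50% headcount): Plating 0.5012; Assembly 0.1483; Fabrication 0.3505.
Pro-rata amounts: Plating 331,365.89; Assembly 98,027.55; Fabrication 231,706.56.
Rounded to nearest $10: Plating $331,370; Assembly $98,030; Fabrication $231,710. Sum = $661,110.
Difference $661,100 − $661,110 = −$10 applied to largest allocation (Plating): Plating becomes $331,360.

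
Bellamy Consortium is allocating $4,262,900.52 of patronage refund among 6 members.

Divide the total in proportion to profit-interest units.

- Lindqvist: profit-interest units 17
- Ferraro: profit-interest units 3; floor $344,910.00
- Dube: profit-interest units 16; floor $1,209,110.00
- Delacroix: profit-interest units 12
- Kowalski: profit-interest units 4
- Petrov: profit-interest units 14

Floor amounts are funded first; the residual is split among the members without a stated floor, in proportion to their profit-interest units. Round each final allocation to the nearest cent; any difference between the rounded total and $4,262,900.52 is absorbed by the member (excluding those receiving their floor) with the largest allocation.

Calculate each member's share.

Minimums first: Ferraro $344,910.00; Dube $1,209,110.00. Residual $2,708,880.52.
Residual split over remaining profit-interest units 47: Lindqvist 979,807.8477 → $979,807.85; Delacroix 691,629.0689 → $691,629.07; Kowalski 230,543.0230 → $230,543.02; Petrov 806,900.5804 → $806,900.58.

Lindqvist: $979,807.85 | Ferraro: $344,910.00 | Dube: $1,209,110.00 | Delacroix: $691,629.07 | Kowalski: $230,543.02 | Petrov: $806,900.58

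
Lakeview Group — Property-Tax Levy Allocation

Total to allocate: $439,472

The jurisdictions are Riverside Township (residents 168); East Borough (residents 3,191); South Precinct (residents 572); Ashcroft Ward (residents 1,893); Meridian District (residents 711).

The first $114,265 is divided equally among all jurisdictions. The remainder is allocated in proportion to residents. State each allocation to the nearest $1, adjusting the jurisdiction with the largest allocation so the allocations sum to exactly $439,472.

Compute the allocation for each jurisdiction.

First tranche $114,265 split equally: $22,853 each.
Remainder $325,207 by residents (total 6,535): Riverside Township 8,360.33 → $8,360; East Borough 158,796.56 → $158,797; South Precinct 28,464.94 → $28,465; Ashcroft Ward 94,203.04 → $94,203; Meridian District 35,382.12 → $35,382.
Totals: Riverside Township $22,853 + $8,360 = $31,213; East Borough $22,853 + $158,797 = $181,650; South Precinct $22,853 + $28,465 = $51,318; Ashcroft Ward $22,853 + $94,203 = $117,056; Meridian District $22,853 + $35,382 = $58,235.

Riverside Township: $31,213; East Borough: $181,650; South Precinct: $51,318; Ashcroft Ward: $117,056; Meridian District: $58,235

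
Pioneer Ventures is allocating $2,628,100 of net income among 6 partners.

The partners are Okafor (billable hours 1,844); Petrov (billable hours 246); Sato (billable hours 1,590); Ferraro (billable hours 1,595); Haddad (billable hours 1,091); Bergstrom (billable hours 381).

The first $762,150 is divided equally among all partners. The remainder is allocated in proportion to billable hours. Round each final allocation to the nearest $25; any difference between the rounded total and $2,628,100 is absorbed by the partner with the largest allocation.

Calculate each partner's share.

First tranche $762,150 split equally: $127,025 each.
Remainder $1,865,950 by billable hours (total 6,747): Okafor 509,976.55 → $509,975; Petrov 68,033.75 → $68,025; Sato 439,730.32 → $439,725; Ferraro 441,113.12 → $441,125; Haddad 301,726.91 → $301,725; Bergstrom 105,369.34 → $105,375.
Totals: Okafor $127,025 + $509,975 = $637,000; Petrov $127,025 + $68,025 = $195,050; Sato $127,025 + $439,725 = $566,750; Ferraro $127,025 + $441,125 = $568,150; Haddad $127,025 + $301,725 = $428,750; Bergstrom $127,025 + $105,375 = $232,400.

Okafor: $637,000 | Petrov: $195,050 | Sato: $566,750 | Ferraro: $568,150 | Haddad: $428,750 | Bergstrom: $232,400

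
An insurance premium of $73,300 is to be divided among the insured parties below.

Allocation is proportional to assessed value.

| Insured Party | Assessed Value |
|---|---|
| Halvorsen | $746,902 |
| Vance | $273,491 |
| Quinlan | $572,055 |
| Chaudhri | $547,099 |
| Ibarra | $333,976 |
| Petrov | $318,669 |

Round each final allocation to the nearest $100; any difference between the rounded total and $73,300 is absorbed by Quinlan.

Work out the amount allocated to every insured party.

Sum of assessed value: 2,792,192.
Raw shares: Halvorsen 746,902/2,792,192 × $73,300 = 19,607.50; Vance 273,491/2,792,192 × $73,300 = 7,179.62; Quinlan 572,055/2,792,192 × $73,300 = 15,017.46; Chaudhri 547,099/2,792,192 × $73,300 = 14,362.32; Ibarra 333,976/2,792,192 × $73,300 = 8,767.46; Petrov 318,669/2,792,192 × $73,300 = 8,365.63.
After rounding ($100): Halvorsen $19,600; Vance $7,200; Quinlan $15,000; Chaudhri $14,400; Ibarra $8,800; Petrov $8,400. Sum = $73,400.
Difference $73,300 − $73,400 = −$100 applied to Quinlan: Quinlan becomes $14,900.

Halvorsen: $19,600; Vance: $7,200; Quinlan: $14,900; Chaudhri: $14,400; Ibarra: $8,800; Petrov: $8,400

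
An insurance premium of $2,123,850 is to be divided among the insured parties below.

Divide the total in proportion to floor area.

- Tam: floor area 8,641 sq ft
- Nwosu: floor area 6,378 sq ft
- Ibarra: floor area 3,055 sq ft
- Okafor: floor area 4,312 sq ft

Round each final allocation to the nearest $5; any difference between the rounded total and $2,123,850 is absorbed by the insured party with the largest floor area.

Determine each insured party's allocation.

Floor area total: 8,641 + 6,378 + 3,055 + 4,312 = 22,386.
Proportional shares: Tam 819,806.48; Nwosu 605,106.55; Ibarra 289,840.16; Okafor 409,096.81.
After rounding ($5): Tam $819,805; Nwosu $605,105; Ibarra $289,840; Okafor $409,095. Sum = $2,123,845.
Difference $2,123,850 − $2,123,845 = +$5 applied to largest floor area (Tam): Tam becomes $819,810.

Tam: $819,810 · Nwosu: $605,105 · Ibarra: $289,840 · Okafor: $409,095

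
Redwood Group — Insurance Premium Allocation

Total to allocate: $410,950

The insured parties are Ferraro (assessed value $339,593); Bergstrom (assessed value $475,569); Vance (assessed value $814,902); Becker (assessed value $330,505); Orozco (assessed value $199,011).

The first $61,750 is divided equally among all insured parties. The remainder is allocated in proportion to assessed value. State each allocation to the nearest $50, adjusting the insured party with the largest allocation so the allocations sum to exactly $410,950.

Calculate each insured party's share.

Ferraro: $67,250; Bergstrom: $89,250; Vance: $144,100; Becker: $65,800; Orozco: $44,550

$61,750 shared equally gives $12,350 per insured party.
Remainder $349,200 by assessed value (total 2,159,580): Ferraro 54,911.55 → $54,900; Bergstrom 76,898.61 → $76,900; Vance 131,768.11 → $131,750; Becker 53,442.03 → $53,450; Orozco 32,179.70 → $32,200.
Totals: Ferraro $12,350 + $54,900 = $67,250; Bergstrom $12,350 + $76,900 = $89,250; Vance $12,350 + $131,750 = $144,100; Becker $12,350 + $53,450 = $65,800; Orozco $12,350 + $32,200 = $44,550.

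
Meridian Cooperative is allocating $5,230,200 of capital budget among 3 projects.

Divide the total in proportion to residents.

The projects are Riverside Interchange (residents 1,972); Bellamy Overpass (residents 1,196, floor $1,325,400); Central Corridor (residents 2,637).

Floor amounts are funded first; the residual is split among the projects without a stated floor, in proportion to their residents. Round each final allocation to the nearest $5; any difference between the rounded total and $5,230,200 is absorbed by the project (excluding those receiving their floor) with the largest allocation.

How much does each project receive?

Guaranteed amounts: Bellamy Overpass $1,325,400. Remaining pool $3,904,800.
Remaining pool split over remaining residents 4,609: Riverside Interchange 1,670,702.02 → $1,670,700; Central Corridor 2,234,097.98 → $2,234,100.

Riverside Interchange: $1,670,700 · Bellamy Overpass: $1,325,400 · Central Corridor: $2,234,100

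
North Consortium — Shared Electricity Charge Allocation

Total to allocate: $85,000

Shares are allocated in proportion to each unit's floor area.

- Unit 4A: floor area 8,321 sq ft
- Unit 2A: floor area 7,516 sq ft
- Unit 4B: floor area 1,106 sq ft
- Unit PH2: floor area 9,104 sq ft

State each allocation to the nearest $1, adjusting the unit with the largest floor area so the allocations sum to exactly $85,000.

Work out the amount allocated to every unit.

Sum of floor area: 26,047.
Unrounded shares: Unit 4A 8,321/26,047 × $85,000 = 27,154.18; Unit 2A 7,516/26,047 × $85,000 = 24,527.20; Unit 4B 1,106/26,047 × $85,000 = 3,609.24; Unit PH2 9,104/26,047 × $85,000 = 29,709.37.
After rounding ($1): Unit 4A $27,154; Unit 2A $24,527; Unit 4B $3,609; Unit PH2 $29,709. Sum = $84,999.
Difference $85,000 − $84,999 = +$1 applied to largest floor area (Unit PH2): Unit PH2 becomes $29,710.

Unit 4A: $27,154 · Unit 2A: $24,527 · Unit 4B: $3,609 · Unit PH2: $29,710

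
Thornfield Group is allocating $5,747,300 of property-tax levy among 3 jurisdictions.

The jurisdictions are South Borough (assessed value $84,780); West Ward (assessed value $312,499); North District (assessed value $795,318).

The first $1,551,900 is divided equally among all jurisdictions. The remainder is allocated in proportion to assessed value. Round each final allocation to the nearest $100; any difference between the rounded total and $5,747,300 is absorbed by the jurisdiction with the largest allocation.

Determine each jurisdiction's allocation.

$1,551,900 shared equally gives $517,300 per jurisdiction.
Remainder $4,195,400 by assessed value (total 1,192,597): South Borough 298,244.93 → $298,200; West Ward 1,099,330.54 → $1,099,300; North District 2,797,824.53 → $2,797,800.
Rounding difference +$100 on remainder applied to North District.
Totals: South Borough $517,300 + $298,200 = $815,500; West Ward $517,300 + $1,099,300 = $1,616,600; North District $517,300 + $2,797,900 = $3,315,200.

South Borough: $815,500; West Ward: $1,616,600; North District: $3,315,200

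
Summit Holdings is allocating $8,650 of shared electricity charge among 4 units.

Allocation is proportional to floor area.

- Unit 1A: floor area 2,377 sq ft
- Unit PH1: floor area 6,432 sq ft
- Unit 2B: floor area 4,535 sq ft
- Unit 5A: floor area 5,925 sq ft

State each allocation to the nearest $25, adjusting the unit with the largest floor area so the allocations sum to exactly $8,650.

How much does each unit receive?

Combined floor area = 19,269.
Proportional shares: Unit 1A 2,377/19,269 × $8,650 = 1,067.05; Unit PH1 6,432/19,269 × $8,650 = 2,887.37; Unit 2B 4,535/19,269 × $8,650 = 2,035.80; Unit 5A 5,925/19,269 × $8,650 = 2,659.78.
At nearest $25: Unit 1A $1,075; Unit PH1 $2,875; Unit 2B $2,025; Unit 5A $2,650. Sum = $8,625.
Difference $8,650 − $8,625 = +$25 applied to largest floor area (Unit PH1): Unit PH1 becomes $2,900.

Unit 1A: $1,075; Unit PH1: $2,900; Unit 2B: $2,025; Unit 5A: $2,650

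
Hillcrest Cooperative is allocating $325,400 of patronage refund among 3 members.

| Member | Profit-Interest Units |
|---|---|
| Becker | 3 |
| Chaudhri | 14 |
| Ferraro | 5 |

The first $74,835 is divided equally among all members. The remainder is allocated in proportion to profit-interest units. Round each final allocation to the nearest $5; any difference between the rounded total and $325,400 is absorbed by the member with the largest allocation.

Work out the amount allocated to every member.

Becker: $59,115; Chaudhri: $184,395; Ferraro: $81,890

$74,835 shared equally gives $24,945 per member.
Remainder $250,565 by profit-interest units (total 22): Becker 34,167.95 → $34,170; Chaudhri 159,450.45 → $159,450; Ferraro 56,946.59 → $56,945.
Totals: Becker $24,945 + $34,170 = $59,115; Chaudhri $24,945 + $159,450 = $184,395; Ferraro $24,945 + $56,945 = $81,890.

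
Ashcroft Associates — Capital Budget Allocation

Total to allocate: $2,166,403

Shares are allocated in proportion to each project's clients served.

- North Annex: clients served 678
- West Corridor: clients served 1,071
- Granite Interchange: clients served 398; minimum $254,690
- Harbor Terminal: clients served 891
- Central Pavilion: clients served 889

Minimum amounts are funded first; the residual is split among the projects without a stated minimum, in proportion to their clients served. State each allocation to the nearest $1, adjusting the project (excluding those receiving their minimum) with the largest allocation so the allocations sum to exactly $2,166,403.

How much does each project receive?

Minimums first: Granite Interchange $254,690. Balance $1,911,713.
Balance split over remaining clients served 3,529: North Annex 367,282.92 → $367,283; West Corridor 580,177.00 → $580,177; Harbor Terminal 482,668.26 → $482,668; Central Pavilion 481,584.83 → $481,585.

North Annex: $367,283; West Corridor: $580,177; Granite Interchange: $254,690; Harbor Terminal: $482,668; Central Pavilion: $481,585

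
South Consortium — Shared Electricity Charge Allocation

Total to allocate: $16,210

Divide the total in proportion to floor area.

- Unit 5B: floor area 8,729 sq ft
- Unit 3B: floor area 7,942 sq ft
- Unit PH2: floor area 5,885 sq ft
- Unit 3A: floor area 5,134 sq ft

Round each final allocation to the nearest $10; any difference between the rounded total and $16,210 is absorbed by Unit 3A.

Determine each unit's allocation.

Floor area total: 27,690.
Raw shares: Unit 5B 8,729/27,690 × $16,210 = 5,110.04; Unit 3B 7,942/27,690 × $16,210 = 4,649.33; Unit PH2 5,885/27,690 × $16,210 = 3,445.14; Unit 3A 5,134/27,690 × $16,210 = 3,005.49.
At nearest $10: Unit 5B $5,110; Unit 3B $4,650; Unit PH2 $3,450; Unit 3A $3,010. Sum = $16,220.
Difference $16,210 − $16,220 = −$10 applied to Unit 3A: Unit 3A becomes $3,000.

Unit 5B: $5,110 | Unit 3B: $4,650 | Unit PH2: $3,450 | Unit 3A: $3,000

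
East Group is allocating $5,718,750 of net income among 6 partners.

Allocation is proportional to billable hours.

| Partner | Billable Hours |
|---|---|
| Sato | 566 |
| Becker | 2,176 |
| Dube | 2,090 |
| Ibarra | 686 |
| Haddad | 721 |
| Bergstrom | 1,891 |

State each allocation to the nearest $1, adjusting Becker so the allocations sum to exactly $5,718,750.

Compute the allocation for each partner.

Billable hours total: 8,130.
Unrounded shares: Sato 566/8,130 × $5,718,750 = 398,131.92; Becker 2,176/8,130 × $5,718,750 = 1,530,627.31; Dube 2,090/8,130 × $5,718,750 = 1,470,133.76; Ibarra 686/8,130 × $5,718,750 = 482,541.51; Haddad 721/8,130 × $5,718,750 = 507,160.98; Bergstrom 1,891/8,130 × $5,718,750 = 1,330,154.52.
At nearest $1: Sato $398,132; Becker $1,530,627; Dube $1,470,134; Ibarra $482,542; Haddad $507,161; Bergstrom $1,330,155. Sum = $5,718,751.
Difference $5,718,750 − $5,718,751 = −$1 applied to Becker: Becker becomes $1,530,626.

Sato: $398,132 | Becker: $1,530,626 | Dube: $1,470,134 | Ibarra: $482,542 | Haddad: $507,161 | Bergstrom: $1,330,155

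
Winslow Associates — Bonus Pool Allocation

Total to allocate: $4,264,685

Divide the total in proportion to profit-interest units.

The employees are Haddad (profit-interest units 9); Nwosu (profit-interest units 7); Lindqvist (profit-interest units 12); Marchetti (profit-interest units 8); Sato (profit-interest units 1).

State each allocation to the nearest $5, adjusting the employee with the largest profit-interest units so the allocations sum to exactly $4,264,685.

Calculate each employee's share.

Haddad: $1,037,355 · Nwosu: $806,830 · Lindqvist: $1,383,145 · Marchetti: $922,095 · Sato: $115,260

Sum of profit-interest units: 37.
Unrounded shares: Haddad 9/37 × $4,264,685 = 1,037,355.81; Nwosu 7/37 × $4,264,685 = 806,832.30; Lindqvist 12/37 × $4,264,685 = 1,383,141.08; Marchetti 8/37 × $4,264,685 = 922,094.05; Sato 1/37 × $4,264,685 = 115,261.76.
Rounded to nearest $5: Haddad $1,037,355; Nwosu $806,830; Lindqvist $1,383,140; Marchetti $922,095; Sato $115,260. Sum = $4,264,680.
Difference $4,264,685 − $4,264,680 = +$5 applied to largest profit-interest units (Lindqvist): Lindqvist becomes $1,383,145.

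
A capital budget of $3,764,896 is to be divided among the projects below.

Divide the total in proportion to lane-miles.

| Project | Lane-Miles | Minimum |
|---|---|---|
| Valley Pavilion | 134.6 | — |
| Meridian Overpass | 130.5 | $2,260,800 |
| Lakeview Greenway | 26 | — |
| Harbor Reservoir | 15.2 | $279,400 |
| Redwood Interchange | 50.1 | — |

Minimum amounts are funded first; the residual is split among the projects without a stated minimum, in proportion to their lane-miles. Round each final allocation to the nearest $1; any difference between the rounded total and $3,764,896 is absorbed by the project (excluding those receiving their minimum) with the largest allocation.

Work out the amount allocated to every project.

Minimums first: Meridian Overpass $2,260,800; Harbor Reservoir $279,400. Residual $1,224,696.
Residual split over remaining lane-miles 210.7: Valley Pavilion 782,363.94 → $782,364; Lakeview Greenway 151,125.28 → $151,125; Redwood Interchange 291,206.79 → $291,207.

Valley Pavilion: $782,364; Meridian Overpass: $2,260,800; Lakeview Greenway: $151,125; Harbor Reservoir: $279,400; Redwood Interchange: $291,207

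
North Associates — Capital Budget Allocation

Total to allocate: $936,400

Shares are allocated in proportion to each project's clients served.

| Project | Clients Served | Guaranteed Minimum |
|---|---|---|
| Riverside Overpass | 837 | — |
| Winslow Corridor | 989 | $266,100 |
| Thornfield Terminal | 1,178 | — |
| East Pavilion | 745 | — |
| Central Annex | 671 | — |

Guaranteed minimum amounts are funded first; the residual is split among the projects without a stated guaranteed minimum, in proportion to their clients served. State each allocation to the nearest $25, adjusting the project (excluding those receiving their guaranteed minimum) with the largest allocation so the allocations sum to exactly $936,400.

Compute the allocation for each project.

Minimums first: Winslow Corridor $266,100. Remaining pool $670,300.
Remaining pool split over remaining clients served 3,431: Riverside Overpass 163,521.16 → $163,525; Thornfield Terminal 230,140.89 → $230,150; East Pavilion 145,547.51 → $145,550; Central Annex 131,090.44 → $131,100.
Rounding difference −$25 applied to Thornfield Terminal → $230,125.

Riverside Overpass: $163,525; Winslow Corridor: $266,100; Thornfield Terminal: $230,125; East Pavilion: $145,550; Central Annex: $131,100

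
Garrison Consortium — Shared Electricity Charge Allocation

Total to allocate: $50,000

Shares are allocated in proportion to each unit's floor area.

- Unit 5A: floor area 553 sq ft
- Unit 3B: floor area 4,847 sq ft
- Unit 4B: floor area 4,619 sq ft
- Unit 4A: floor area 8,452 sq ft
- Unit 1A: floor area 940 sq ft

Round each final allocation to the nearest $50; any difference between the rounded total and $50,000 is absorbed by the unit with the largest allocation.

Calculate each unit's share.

Unit 5A: $1,400; Unit 3B: $12,500; Unit 4B: $11,900; Unit 4A: $21,800; Unit 1A: $2,400

Floor area total: 19,411.
Raw shares: Unit 5A 553/19,411 × $50,000 = 1,424.45; Unit 3B 4,847/19,411 × $50,000 = 12,485.19; Unit 4B 4,619/19,411 × $50,000 = 11,897.89; Unit 4A 8,452/19,411 × $50,000 = 21,771.16; Unit 1A 940/19,411 × $50,000 = 2,421.31.
Rounded to nearest $50: Unit 5A $1,400; Unit 3B $12,500; Unit 4B $11,900; Unit 4A $21,750; Unit 1A $2,400. Sum = $49,950.
Difference $50,000 − $49,950 = +$50 applied to largest allocation (Unit 4A): Unit 4A becomes $21,800.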